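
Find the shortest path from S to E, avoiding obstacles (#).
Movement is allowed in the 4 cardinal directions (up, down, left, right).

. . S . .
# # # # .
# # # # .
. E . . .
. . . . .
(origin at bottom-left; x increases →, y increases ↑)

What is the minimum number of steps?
8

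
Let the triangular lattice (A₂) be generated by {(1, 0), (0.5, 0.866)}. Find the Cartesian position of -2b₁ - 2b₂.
(-3, -1.732)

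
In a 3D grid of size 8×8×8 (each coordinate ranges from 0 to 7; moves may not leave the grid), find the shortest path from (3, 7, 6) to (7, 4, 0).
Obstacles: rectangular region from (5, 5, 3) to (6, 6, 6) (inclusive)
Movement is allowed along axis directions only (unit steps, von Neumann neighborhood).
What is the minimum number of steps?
13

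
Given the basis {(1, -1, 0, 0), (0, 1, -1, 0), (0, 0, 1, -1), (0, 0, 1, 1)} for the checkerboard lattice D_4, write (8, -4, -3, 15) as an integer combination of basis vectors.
8b₁ + 4b₂ - 7b₃ + 8b₄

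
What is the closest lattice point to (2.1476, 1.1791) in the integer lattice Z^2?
(2, 1)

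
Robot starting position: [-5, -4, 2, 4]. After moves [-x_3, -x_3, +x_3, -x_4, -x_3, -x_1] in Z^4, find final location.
(-6, -4, 0, 3)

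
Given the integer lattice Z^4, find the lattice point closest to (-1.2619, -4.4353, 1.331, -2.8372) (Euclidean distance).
(-1, -4, 1, -3)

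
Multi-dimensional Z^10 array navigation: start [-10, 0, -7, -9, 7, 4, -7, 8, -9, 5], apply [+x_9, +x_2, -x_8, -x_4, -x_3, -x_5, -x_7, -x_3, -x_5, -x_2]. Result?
(-10, 0, -9, -10, 5, 4, -8, 7, -8, 5)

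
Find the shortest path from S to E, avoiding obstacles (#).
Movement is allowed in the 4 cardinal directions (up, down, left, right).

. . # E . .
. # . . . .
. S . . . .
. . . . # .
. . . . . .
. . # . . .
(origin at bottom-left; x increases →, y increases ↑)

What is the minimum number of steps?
4
(one shortest path: (1, 3) → (2, 3) → (3, 3) → (3, 4) → (3, 5))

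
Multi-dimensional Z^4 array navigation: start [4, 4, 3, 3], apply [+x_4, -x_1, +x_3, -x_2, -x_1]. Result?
(2, 3, 4, 4)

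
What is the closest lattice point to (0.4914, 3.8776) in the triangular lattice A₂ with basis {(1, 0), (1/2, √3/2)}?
(0.5, 4.33)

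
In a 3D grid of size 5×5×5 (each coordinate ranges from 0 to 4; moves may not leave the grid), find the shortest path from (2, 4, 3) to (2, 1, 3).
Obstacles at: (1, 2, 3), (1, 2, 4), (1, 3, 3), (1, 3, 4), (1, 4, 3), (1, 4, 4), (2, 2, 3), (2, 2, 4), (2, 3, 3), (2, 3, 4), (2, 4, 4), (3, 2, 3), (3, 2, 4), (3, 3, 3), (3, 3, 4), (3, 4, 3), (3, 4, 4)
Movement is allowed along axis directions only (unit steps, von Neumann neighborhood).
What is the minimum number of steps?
5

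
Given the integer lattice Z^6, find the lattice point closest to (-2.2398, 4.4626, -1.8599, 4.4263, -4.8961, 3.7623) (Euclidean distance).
(-2, 4, -2, 4, -5, 4)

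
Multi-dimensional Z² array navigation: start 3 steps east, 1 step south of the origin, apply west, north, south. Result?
(2, -1)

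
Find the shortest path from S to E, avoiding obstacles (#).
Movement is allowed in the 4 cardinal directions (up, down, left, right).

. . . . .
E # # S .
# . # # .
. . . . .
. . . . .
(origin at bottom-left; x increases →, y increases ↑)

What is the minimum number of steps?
5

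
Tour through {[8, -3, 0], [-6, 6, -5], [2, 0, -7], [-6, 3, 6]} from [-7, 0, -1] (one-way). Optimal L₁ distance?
57
(one optimal route: (-7, 0, -1) → (-6, 3, 6) → (-6, 6, -5) → (2, 0, -7) → (8, -3, 0))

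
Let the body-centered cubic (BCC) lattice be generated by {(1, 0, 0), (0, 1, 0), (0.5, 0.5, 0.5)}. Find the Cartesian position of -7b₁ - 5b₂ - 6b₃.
(-10, -8, -3)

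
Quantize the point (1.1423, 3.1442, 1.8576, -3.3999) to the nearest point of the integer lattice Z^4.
(1, 3, 2, -3)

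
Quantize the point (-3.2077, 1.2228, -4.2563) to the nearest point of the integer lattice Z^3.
(-3, 1, -4)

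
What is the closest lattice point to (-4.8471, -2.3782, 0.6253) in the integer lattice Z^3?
(-5, -2, 1)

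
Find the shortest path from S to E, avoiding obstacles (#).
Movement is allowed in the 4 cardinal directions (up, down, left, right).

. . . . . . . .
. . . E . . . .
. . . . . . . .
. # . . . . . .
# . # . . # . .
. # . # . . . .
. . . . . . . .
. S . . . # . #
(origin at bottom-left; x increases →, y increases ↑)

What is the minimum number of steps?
10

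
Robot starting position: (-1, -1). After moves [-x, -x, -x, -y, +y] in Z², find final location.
(-4, -1)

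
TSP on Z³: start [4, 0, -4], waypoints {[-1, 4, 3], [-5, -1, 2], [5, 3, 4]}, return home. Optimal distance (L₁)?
46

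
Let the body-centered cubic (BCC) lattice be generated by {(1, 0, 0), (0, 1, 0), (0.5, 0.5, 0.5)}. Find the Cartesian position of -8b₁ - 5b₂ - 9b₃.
(-12.5, -9.5, -4.5)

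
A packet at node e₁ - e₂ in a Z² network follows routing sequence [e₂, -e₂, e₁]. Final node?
(2, -1)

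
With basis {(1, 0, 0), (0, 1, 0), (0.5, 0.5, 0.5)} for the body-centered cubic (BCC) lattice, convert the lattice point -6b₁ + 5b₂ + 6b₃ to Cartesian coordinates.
(-3, 8, 3)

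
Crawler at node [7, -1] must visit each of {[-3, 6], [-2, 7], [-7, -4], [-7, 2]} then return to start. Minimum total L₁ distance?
50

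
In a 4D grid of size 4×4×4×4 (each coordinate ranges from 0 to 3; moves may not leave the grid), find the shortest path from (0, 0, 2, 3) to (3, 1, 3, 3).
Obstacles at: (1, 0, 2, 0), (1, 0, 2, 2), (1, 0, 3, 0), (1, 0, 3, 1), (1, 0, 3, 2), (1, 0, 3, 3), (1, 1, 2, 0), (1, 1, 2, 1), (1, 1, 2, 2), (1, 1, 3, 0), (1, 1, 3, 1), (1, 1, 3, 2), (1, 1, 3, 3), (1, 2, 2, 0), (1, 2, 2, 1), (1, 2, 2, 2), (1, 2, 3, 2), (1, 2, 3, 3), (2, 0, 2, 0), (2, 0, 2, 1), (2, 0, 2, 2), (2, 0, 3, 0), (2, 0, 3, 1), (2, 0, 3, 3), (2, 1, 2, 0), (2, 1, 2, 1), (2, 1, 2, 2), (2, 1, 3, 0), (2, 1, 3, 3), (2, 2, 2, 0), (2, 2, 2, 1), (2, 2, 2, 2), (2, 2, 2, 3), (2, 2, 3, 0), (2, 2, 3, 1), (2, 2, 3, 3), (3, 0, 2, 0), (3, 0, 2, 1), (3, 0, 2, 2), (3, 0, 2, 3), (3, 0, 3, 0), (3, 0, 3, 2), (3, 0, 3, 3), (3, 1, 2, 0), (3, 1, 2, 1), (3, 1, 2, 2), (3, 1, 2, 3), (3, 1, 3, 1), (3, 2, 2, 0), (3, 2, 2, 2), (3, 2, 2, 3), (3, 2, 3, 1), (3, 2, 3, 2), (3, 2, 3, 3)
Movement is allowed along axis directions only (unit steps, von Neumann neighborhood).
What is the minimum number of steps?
11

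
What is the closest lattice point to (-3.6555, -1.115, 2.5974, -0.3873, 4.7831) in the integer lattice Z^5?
(-4, -1, 3, 0, 5)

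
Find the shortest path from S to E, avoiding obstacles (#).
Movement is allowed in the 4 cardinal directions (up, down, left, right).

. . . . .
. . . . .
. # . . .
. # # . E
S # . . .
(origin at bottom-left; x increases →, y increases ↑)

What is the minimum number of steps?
9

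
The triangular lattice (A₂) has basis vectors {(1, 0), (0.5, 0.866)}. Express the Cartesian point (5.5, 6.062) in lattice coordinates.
2b₁ + 7b₂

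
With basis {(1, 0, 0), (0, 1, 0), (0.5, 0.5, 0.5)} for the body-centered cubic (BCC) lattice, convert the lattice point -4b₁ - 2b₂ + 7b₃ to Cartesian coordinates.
(-0.5, 1.5, 3.5)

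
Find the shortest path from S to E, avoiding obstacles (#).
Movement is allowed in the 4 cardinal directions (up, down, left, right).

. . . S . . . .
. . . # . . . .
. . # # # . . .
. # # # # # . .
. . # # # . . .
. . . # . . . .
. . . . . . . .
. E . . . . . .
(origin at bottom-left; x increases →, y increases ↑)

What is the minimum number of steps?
11
(one shortest path: (3, 7) → (2, 7) → (1, 7) → (0, 7) → (0, 6) → (0, 5) → (0, 4) → (0, 3) → (1, 3) → (1, 2) → (1, 1) → (1, 0))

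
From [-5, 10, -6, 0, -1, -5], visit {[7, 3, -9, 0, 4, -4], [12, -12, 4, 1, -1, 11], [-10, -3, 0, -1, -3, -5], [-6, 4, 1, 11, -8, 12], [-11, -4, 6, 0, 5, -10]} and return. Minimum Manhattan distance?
248
(one optimal route: (-5, 10, -6, 0, -1, -5) → (7, 3, -9, 0, 4, -4) → (12, -12, 4, 1, -1, 11) → (-6, 4, 1, 11, -8, 12) → (-10, -3, 0, -1, -3, -5) → (-11, -4, 6, 0, 5, -10) → (-5, 10, -6, 0, -1, -5))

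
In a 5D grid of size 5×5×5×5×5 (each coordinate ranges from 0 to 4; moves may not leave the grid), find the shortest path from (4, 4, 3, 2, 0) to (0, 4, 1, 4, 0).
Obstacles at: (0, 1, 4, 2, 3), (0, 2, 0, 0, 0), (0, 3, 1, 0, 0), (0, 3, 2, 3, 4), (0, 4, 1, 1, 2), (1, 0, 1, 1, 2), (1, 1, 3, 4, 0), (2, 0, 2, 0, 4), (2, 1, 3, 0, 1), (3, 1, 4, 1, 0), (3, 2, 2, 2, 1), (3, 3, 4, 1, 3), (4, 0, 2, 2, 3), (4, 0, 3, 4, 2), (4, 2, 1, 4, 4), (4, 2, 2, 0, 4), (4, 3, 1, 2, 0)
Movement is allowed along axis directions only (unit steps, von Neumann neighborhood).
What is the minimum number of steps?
8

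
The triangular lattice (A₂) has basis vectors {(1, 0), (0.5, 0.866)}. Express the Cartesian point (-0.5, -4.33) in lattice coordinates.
2b₁ - 5b₂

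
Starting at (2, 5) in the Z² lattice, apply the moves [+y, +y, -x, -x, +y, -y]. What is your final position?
(0, 7)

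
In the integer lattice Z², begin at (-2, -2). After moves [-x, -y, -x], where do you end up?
(-4, -3)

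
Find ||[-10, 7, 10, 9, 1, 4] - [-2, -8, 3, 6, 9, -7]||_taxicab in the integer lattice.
52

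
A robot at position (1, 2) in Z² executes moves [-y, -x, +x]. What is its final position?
(1, 1)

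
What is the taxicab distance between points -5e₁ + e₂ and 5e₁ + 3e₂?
12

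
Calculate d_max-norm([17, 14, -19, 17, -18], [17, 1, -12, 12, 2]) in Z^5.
20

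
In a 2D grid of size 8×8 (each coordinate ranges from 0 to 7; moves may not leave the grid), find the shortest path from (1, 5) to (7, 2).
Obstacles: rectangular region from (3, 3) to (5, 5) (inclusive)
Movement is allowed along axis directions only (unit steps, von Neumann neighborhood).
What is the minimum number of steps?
9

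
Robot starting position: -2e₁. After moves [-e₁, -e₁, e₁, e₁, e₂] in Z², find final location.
(-2, 1)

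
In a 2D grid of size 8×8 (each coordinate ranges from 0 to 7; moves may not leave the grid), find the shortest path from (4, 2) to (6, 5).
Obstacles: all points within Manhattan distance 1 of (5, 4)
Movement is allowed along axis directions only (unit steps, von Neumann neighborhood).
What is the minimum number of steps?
7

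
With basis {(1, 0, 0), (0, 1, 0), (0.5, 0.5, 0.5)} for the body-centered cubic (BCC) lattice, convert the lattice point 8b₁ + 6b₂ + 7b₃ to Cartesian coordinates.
(11.5, 9.5, 3.5)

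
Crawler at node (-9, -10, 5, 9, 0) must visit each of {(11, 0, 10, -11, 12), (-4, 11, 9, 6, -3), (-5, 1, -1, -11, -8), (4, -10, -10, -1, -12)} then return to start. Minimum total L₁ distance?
236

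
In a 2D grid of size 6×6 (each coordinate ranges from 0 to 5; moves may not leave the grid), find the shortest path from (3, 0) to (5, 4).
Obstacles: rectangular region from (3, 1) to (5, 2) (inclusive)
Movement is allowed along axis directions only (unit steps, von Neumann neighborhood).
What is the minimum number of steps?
8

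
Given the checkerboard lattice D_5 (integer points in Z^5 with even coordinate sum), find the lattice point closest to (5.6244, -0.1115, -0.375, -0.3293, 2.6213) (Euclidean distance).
(6, 0, 0, 0, 2)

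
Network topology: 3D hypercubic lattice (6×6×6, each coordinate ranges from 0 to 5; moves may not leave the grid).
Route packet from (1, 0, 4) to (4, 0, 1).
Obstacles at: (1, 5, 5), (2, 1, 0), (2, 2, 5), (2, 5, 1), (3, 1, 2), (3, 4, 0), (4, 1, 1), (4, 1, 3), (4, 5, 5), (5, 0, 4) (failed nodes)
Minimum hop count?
6
(one shortest path: (1, 0, 4) → (2, 0, 4) → (3, 0, 4) → (4, 0, 4) → (4, 0, 3) → (4, 0, 2) → (4, 0, 1))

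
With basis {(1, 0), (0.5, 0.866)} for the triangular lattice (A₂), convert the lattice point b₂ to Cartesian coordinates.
(0.5, 0.866)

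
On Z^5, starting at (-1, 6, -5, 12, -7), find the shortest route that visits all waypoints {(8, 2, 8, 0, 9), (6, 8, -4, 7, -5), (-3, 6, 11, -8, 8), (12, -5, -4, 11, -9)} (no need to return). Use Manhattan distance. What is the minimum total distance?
123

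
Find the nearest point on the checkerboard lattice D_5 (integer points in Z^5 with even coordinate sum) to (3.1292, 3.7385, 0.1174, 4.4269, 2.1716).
(3, 4, 0, 5, 2)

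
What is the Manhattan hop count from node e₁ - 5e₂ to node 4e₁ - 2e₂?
6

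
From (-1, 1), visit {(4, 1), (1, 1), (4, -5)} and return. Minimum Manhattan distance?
22
(one optimal route: (-1, 1) → (4, 1) → (4, -5) → (1, 1) → (-1, 1))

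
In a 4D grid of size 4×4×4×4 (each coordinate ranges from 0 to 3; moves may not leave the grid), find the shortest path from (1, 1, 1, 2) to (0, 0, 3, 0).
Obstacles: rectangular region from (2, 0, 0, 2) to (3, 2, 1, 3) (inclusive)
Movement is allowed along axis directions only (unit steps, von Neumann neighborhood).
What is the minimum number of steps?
6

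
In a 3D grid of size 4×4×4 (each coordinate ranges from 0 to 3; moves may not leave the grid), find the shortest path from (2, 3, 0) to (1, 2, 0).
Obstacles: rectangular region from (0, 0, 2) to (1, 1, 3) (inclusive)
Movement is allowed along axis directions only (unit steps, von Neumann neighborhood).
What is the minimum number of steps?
2
(one shortest path: (2, 3, 0) → (1, 3, 0) → (1, 2, 0))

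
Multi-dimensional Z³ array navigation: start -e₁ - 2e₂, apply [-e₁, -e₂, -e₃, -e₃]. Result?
(-2, -3, -2)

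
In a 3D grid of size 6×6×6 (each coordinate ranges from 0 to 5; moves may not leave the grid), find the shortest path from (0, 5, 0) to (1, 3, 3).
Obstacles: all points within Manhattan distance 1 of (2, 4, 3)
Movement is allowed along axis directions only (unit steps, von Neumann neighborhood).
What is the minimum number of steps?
6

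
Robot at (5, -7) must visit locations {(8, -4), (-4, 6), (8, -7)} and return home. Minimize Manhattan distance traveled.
50
(one optimal route: (5, -7) → (-4, 6) → (8, -4) → (8, -7) → (5, -7))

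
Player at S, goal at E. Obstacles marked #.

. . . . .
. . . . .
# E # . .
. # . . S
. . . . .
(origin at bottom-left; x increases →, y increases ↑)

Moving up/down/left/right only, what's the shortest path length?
6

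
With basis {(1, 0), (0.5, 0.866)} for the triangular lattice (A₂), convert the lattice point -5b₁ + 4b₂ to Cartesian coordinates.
(-3, 3.464)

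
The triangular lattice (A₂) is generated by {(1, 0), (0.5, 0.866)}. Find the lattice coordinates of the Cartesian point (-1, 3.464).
-3b₁ + 4b₂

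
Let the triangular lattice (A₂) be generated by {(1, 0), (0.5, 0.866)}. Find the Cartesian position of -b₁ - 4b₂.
(-3, -3.464)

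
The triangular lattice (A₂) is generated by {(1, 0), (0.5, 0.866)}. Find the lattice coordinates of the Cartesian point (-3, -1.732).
-2b₁ - 2b₂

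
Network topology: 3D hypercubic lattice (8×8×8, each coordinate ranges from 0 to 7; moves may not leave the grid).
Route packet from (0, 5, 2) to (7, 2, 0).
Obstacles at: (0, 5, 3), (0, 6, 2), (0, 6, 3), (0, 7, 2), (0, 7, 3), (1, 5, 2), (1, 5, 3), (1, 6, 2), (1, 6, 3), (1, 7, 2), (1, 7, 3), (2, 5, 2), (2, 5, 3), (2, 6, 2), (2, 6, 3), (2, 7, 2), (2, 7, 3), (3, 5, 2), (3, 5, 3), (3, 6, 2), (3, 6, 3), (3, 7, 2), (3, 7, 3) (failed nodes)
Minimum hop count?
12
(one shortest path: (0, 5, 2) → (0, 4, 2) → (1, 4, 2) → (2, 4, 2) → (3, 4, 2) → (4, 4, 2) → (5, 4, 2) → (6, 4, 2) → (7, 4, 2) → (7, 3, 2) → (7, 2, 2) → (7, 2, 1) → (7, 2, 0))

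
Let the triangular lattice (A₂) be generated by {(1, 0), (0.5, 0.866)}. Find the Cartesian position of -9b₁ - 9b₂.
(-13.5, -7.794)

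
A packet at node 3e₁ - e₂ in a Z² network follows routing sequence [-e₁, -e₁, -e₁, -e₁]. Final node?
(-1, -1)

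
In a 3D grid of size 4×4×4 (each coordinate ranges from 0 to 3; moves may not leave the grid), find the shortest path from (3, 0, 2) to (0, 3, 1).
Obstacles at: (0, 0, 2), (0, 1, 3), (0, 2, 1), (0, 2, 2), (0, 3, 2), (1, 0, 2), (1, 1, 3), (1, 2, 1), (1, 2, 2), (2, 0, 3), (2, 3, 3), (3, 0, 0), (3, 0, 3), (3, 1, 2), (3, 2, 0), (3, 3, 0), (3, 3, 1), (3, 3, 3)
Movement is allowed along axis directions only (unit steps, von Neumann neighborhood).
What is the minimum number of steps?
7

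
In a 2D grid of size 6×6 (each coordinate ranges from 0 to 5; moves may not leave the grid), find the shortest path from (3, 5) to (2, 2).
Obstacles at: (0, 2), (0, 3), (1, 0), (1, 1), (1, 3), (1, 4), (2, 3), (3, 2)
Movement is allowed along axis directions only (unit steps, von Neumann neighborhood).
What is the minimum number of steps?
8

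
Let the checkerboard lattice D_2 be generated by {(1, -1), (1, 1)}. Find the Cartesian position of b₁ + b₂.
(2, 0)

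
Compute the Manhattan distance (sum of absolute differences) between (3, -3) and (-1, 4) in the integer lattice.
11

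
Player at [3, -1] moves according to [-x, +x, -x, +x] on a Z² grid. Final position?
(3, -1)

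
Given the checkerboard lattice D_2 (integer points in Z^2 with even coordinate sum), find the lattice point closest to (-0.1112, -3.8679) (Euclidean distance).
(0, -4)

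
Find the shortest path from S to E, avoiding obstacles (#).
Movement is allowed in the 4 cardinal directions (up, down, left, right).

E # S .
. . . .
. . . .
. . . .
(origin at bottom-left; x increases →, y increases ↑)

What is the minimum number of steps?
4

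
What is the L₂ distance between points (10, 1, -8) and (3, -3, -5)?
8.60233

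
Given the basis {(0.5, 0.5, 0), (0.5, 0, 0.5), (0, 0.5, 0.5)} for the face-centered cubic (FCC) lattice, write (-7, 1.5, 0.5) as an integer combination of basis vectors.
-6b₁ - 8b₂ + 9b₃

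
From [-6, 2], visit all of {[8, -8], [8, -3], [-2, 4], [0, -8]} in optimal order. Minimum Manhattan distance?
33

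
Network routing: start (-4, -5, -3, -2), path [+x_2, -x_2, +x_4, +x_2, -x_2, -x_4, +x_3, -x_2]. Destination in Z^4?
(-4, -6, -2, -2)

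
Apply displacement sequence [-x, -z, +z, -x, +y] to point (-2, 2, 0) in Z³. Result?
(-4, 3, 0)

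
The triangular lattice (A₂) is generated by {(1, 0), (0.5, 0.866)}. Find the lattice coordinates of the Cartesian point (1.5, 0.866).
b₁ + b₂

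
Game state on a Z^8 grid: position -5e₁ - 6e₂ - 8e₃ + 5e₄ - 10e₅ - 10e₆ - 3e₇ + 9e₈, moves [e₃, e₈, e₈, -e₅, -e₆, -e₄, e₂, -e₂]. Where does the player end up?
(-5, -6, -7, 4, -11, -11, -3, 11)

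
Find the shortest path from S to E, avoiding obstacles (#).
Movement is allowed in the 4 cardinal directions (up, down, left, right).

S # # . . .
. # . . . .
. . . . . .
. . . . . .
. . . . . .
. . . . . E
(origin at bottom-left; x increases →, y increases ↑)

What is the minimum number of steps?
10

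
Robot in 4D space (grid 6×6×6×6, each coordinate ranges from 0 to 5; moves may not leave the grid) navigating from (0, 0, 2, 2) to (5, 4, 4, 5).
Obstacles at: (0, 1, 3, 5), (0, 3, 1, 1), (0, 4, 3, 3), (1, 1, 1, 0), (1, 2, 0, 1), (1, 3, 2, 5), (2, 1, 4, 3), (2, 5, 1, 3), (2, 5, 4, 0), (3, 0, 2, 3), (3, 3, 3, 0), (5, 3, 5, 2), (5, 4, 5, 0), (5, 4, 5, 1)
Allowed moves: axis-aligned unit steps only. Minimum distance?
14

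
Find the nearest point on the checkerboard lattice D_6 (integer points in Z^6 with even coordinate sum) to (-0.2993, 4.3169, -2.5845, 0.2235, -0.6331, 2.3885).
(0, 4, -3, 0, -1, 2)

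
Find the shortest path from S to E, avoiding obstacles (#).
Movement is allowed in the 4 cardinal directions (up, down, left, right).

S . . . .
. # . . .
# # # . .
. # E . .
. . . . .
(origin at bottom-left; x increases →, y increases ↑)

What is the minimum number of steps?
7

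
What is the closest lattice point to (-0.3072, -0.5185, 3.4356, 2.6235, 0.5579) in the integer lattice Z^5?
(0, -1, 3, 3, 1)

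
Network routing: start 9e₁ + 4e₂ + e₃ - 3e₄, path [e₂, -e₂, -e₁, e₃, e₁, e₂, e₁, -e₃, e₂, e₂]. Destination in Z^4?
(10, 7, 1, -3)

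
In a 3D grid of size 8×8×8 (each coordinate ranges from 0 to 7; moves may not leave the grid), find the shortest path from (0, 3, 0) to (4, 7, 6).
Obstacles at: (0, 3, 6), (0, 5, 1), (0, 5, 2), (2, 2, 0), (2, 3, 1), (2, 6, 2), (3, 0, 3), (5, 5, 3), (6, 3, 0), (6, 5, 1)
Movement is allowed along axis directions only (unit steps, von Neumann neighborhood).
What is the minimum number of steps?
14
(one shortest path: (0, 3, 0) → (1, 3, 0) → (2, 3, 0) → (3, 3, 0) → (4, 3, 0) → (4, 4, 0) → (4, 5, 0) → (4, 6, 0) → (4, 7, 0) → (4, 7, 1) → (4, 7, 2) → (4, 7, 3) → (4, 7, 4) → (4, 7, 5) → (4, 7, 6))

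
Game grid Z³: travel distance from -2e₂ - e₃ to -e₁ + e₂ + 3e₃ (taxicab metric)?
8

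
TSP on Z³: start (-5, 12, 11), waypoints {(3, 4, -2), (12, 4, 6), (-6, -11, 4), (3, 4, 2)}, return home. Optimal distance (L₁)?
108
(one optimal route: (-5, 12, 11) → (12, 4, 6) → (3, 4, -2) → (3, 4, 2) → (-6, -11, 4) → (-5, 12, 11))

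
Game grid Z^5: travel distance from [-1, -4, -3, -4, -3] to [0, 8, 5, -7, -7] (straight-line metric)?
15.2971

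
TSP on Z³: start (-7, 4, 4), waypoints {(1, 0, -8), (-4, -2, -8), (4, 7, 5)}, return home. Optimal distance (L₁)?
66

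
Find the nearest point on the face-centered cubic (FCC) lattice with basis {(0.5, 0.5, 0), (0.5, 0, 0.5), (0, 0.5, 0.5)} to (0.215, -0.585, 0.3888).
(0, -0.5, 0.5)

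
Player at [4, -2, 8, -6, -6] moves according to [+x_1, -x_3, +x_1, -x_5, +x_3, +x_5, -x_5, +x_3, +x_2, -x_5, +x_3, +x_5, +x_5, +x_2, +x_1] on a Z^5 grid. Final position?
(7, 0, 10, -6, -6)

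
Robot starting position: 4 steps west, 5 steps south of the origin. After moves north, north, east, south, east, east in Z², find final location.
(-1, -4)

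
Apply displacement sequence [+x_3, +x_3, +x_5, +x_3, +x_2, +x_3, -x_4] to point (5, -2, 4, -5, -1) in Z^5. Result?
(5, -1, 8, -6, 0)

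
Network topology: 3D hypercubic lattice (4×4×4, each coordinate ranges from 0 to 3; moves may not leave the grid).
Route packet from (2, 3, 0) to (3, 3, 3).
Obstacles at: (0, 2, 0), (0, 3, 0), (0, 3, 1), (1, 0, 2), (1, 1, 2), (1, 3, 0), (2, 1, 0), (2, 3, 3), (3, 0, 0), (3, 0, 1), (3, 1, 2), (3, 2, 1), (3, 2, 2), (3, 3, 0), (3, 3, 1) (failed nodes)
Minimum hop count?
4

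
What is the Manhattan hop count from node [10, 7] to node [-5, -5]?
27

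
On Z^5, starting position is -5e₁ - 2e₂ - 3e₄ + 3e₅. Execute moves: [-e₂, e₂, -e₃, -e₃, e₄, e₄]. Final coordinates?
(-5, -2, -2, -1, 3)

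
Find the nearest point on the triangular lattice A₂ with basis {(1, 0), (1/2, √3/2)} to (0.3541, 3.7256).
(0, 3.464)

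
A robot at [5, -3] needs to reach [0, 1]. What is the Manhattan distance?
9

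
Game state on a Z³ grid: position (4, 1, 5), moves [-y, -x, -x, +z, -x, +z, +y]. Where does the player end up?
(1, 1, 7)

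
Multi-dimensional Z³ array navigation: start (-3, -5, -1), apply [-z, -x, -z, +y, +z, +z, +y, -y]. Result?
(-4, -4, -1)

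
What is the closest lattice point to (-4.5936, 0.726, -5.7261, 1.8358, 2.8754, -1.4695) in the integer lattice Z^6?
(-5, 1, -6, 2, 3, -1)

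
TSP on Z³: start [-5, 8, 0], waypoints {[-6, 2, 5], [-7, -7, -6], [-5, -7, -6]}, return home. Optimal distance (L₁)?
56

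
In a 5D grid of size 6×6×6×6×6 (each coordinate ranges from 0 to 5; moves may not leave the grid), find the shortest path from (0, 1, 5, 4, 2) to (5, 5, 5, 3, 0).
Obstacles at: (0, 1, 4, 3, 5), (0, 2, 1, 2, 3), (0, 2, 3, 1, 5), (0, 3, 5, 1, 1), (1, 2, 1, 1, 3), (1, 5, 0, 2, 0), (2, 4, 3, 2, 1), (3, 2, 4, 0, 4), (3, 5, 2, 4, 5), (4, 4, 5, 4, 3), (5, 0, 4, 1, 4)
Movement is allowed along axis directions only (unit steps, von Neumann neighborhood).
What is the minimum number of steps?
12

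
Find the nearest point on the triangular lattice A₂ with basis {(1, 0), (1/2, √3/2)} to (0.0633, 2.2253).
(0, 1.732)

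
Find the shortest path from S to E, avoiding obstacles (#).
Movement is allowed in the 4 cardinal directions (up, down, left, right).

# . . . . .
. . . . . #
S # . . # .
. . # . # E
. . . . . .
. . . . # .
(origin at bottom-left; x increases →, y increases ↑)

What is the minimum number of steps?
8
(one shortest path: (0, 3) → (0, 2) → (1, 2) → (1, 1) → (2, 1) → (3, 1) → (4, 1) → (5, 1) → (5, 2))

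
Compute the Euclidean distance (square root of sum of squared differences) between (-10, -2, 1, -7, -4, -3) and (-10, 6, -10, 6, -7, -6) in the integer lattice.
19.2873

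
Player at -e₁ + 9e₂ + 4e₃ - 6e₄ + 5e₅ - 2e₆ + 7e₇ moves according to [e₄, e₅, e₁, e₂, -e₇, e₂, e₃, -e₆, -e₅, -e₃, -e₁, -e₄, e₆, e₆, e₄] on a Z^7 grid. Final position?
(-1, 11, 4, -5, 5, -1, 6)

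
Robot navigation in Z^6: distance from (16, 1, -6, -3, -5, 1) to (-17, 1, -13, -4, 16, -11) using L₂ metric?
41.5211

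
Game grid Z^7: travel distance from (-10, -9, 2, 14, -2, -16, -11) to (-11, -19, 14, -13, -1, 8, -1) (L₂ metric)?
40.6325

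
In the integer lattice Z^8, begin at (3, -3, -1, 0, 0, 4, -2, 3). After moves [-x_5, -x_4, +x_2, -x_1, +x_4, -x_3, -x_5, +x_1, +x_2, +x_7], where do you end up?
(3, -1, -2, 0, -2, 4, -1, 3)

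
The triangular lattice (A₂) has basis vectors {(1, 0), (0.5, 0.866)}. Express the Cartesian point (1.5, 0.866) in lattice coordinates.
b₁ + b₂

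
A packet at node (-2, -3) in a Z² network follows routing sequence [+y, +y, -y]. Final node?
(-2, -2)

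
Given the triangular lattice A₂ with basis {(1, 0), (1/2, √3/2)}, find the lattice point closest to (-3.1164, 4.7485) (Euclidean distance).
(-3, 5.196)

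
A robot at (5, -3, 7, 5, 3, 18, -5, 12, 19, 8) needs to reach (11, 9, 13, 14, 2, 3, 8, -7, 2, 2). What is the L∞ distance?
19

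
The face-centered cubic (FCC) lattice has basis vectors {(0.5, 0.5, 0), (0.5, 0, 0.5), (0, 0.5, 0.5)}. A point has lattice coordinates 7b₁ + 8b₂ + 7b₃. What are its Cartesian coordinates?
(7.5, 7, 7.5)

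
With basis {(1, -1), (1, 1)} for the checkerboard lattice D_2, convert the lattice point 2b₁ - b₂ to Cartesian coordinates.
(1, -3)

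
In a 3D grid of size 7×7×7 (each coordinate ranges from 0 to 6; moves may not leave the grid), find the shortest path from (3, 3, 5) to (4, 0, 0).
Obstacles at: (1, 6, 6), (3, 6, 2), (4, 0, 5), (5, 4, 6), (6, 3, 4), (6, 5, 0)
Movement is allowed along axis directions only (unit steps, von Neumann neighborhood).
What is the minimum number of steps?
9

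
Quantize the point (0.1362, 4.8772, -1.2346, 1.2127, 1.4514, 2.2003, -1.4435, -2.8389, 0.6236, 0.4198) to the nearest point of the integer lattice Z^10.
(0, 5, -1, 1, 1, 2, -1, -3, 1, 0)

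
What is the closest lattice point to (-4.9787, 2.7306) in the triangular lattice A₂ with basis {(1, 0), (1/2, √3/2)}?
(-4.5, 2.598)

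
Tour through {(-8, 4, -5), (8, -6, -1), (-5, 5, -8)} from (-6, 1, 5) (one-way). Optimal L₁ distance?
53
(one optimal route: (-6, 1, 5) → (-8, 4, -5) → (-5, 5, -8) → (8, -6, -1))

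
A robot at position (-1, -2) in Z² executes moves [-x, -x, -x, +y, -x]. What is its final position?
(-5, -1)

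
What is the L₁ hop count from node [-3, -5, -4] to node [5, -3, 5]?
19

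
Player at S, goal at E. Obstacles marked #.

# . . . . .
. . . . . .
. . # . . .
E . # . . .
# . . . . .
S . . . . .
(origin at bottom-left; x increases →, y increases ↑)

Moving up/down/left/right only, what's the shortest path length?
4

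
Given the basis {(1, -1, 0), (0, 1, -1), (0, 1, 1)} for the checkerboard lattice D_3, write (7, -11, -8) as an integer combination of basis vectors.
7b₁ + 2b₂ - 6b₃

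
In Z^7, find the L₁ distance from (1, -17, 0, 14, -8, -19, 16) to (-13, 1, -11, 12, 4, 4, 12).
84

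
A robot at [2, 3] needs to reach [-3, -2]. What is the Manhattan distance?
10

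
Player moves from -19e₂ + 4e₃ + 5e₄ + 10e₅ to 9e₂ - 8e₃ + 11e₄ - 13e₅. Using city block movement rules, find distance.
69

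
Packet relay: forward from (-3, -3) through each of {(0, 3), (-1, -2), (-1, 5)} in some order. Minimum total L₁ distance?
12
(one optimal route: (-3, -3) → (-1, -2) → (0, 3) → (-1, 5))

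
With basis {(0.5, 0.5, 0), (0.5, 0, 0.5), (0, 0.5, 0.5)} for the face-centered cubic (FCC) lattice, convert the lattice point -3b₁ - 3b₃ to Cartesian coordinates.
(-1.5, -3, -1.5)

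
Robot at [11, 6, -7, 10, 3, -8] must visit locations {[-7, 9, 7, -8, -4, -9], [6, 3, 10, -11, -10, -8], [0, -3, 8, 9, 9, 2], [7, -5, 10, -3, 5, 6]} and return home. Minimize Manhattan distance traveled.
222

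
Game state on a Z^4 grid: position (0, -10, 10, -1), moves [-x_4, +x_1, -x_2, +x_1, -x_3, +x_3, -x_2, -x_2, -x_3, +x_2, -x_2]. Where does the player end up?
(2, -13, 9, -2)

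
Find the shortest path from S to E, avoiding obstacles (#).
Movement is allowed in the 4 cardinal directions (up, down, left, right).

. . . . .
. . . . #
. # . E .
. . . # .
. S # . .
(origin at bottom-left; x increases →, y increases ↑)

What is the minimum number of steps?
4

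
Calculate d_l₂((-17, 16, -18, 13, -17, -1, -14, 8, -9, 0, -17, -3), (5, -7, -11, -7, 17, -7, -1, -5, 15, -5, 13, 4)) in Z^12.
67.3944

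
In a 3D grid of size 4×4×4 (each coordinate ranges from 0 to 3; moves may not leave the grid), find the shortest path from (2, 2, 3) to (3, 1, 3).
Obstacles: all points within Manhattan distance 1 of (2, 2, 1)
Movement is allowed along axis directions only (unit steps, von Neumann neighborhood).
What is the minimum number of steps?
2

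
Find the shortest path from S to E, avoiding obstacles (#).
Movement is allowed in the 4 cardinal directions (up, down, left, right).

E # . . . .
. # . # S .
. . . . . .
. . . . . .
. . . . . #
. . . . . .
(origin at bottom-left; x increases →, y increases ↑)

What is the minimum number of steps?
7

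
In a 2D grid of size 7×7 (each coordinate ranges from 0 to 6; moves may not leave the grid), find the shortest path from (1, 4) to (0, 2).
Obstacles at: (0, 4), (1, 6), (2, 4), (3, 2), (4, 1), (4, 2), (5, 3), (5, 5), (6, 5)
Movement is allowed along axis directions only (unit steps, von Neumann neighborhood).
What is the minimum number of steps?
3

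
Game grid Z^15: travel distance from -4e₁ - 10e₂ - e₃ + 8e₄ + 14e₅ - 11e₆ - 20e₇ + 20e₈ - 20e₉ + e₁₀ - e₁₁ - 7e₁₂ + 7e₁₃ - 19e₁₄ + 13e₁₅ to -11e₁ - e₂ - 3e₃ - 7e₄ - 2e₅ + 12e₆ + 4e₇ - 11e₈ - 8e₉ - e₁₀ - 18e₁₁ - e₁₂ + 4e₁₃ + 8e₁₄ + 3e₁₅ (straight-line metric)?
63.1823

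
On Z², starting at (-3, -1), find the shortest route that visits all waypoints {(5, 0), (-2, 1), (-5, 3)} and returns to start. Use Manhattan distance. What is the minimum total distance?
28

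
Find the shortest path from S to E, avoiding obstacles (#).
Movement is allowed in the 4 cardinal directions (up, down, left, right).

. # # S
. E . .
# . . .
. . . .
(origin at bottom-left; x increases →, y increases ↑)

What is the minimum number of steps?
3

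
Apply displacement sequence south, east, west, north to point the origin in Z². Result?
(0, 0)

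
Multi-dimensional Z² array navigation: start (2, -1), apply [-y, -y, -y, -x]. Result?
(1, -4)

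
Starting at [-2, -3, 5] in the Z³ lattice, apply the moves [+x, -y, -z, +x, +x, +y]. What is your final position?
(1, -3, 4)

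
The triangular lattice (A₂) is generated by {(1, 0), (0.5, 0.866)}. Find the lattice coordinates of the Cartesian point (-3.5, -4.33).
-b₁ - 5b₂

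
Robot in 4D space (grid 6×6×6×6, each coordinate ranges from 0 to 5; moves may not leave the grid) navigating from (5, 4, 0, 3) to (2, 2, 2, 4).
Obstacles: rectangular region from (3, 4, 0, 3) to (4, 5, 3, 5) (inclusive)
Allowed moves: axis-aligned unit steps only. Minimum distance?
8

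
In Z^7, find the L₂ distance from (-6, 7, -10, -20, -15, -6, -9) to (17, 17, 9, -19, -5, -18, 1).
36.5377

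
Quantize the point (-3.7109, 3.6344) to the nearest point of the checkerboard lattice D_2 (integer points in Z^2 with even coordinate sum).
(-4, 4)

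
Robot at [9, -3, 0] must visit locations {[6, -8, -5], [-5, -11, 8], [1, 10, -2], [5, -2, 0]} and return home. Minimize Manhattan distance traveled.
100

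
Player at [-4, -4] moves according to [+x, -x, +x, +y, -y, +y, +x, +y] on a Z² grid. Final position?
(-2, -2)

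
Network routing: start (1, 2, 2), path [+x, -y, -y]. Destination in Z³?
(2, 0, 2)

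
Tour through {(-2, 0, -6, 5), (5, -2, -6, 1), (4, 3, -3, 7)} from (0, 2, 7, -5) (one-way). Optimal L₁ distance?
54
(one optimal route: (0, 2, 7, -5) → (4, 3, -3, 7) → (-2, 0, -6, 5) → (5, -2, -6, 1))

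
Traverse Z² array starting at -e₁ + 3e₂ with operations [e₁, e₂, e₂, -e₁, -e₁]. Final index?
(-2, 5)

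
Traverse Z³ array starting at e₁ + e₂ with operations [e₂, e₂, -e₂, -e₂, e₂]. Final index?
(1, 2, 0)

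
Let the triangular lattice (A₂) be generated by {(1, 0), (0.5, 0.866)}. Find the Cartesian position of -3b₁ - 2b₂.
(-4, -1.732)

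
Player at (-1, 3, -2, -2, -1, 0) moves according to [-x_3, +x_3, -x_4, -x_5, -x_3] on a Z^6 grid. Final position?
(-1, 3, -3, -3, -2, 0)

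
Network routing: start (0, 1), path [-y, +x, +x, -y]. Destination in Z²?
(2, -1)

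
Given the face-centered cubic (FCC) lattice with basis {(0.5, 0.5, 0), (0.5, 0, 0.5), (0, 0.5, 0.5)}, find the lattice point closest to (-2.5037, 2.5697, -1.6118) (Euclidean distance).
(-2.5, 2.5, -2)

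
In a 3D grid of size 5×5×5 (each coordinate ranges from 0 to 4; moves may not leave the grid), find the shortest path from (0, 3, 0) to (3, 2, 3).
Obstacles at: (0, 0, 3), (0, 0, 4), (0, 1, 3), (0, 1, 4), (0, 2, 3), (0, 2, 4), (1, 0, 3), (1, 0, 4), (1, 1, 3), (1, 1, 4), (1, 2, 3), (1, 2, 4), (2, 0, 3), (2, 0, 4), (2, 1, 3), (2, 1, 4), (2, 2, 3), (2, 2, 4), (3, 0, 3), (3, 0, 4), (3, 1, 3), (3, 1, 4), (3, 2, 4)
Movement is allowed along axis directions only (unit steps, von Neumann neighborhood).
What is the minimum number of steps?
7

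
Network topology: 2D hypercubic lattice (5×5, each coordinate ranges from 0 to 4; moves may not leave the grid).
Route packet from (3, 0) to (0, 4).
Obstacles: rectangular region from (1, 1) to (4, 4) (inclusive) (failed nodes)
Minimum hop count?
7
(one shortest path: (3, 0) → (2, 0) → (1, 0) → (0, 0) → (0, 1) → (0, 2) → (0, 3) → (0, 4))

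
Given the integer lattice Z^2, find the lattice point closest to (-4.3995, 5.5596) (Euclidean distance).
(-4, 6)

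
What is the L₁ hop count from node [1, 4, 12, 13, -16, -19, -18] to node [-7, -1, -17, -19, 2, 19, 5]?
153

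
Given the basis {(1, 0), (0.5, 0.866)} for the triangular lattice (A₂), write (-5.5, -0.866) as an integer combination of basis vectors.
-5b₁ - b₂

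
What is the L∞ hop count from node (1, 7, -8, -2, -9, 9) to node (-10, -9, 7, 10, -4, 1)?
16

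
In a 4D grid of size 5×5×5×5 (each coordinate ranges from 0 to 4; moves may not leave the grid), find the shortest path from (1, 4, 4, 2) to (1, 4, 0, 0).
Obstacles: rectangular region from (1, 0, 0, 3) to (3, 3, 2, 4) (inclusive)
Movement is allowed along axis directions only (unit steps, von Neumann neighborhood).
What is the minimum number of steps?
6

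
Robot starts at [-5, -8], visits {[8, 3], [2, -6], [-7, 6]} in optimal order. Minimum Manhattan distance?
42
(one optimal route: (-5, -8) → (2, -6) → (8, 3) → (-7, 6))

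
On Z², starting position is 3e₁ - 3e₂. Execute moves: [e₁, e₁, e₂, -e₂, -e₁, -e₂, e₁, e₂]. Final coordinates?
(5, -3)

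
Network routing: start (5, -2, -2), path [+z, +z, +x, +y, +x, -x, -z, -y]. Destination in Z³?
(6, -2, -1)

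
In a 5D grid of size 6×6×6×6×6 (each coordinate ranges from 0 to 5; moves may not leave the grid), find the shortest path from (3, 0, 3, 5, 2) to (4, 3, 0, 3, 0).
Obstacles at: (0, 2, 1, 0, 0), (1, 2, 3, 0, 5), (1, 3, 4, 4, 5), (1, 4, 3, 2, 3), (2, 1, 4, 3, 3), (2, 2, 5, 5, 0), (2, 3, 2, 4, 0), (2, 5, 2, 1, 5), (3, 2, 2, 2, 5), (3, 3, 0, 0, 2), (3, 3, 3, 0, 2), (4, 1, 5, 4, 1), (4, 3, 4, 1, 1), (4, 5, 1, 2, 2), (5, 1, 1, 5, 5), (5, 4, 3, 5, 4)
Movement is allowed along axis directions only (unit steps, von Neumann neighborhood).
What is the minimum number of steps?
11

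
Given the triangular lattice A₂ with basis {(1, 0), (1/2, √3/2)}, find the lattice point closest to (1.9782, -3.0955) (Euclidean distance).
(2, -3.464)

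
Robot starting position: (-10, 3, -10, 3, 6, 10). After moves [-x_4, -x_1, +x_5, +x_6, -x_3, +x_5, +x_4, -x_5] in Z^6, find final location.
(-11, 3, -11, 3, 7, 11)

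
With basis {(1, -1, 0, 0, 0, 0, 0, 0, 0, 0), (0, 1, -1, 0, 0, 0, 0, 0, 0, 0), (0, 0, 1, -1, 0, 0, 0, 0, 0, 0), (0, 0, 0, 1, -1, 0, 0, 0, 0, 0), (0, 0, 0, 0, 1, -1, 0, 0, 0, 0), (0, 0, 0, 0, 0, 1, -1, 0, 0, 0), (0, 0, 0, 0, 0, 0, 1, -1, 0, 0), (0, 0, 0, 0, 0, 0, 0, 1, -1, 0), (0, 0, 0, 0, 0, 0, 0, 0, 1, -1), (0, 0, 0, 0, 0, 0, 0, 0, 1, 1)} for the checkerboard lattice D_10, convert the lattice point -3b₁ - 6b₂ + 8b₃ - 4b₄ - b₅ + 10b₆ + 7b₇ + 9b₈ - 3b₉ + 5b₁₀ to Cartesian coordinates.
(-3, -3, 14, -12, 3, 11, -3, 2, -7, 8)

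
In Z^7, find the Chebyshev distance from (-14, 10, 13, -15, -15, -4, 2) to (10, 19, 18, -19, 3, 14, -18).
24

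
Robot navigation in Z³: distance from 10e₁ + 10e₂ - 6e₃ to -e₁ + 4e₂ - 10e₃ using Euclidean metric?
13.1529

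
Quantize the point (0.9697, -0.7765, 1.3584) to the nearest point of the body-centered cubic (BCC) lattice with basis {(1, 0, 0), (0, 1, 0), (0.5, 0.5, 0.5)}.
(1, -1, 1)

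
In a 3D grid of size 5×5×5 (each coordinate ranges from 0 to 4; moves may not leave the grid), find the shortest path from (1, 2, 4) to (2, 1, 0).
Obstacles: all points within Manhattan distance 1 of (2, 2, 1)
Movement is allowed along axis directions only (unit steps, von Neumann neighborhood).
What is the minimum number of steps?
6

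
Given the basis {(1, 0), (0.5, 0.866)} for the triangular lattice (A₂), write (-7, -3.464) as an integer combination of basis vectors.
-5b₁ - 4b₂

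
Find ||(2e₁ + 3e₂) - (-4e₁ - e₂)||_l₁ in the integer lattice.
10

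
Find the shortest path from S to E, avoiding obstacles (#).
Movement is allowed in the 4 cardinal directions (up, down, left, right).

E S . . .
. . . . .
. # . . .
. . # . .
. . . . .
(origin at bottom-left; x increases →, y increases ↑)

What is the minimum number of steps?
1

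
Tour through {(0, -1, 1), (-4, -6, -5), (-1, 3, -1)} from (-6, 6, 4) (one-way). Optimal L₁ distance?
35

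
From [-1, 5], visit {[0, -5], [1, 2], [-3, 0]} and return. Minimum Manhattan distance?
28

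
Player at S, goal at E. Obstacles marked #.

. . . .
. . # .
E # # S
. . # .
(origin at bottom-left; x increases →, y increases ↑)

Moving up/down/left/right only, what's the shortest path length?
7
(one shortest path: (3, 1) → (3, 2) → (3, 3) → (2, 3) → (1, 3) → (0, 3) → (0, 2) → (0, 1))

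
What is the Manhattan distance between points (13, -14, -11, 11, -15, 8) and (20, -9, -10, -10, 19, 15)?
75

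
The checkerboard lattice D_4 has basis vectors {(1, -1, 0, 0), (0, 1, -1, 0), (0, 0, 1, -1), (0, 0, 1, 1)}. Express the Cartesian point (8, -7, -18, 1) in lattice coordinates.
8b₁ + b₂ - 9b₃ - 8b₄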